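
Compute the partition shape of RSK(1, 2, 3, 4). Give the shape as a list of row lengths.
RSK row insertion gives P = [[1, 2, 3, 4]], which has shape [4].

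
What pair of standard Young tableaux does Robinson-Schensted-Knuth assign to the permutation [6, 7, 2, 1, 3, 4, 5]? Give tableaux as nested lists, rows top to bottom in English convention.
Insert each entry of the permutation into P by Schensted row insertion, recording in Q the position of each new cell.

After inserting 6: P = [[6]].
After inserting 7: P = [[6, 7]].
After inserting 2: P = [[2, 7], [6]].
After inserting 1: P = [[1, 7], [2], [6]].
After inserting 3: P = [[1, 3], [2, 7], [6]].
After inserting 4: P = [[1, 3, 4], [2, 7], [6]].
After inserting 5: P = [[1, 3, 4, 5], [2, 7], [6]].

So P = [[1, 3, 4, 5], [2, 7], [6]], Q = [[1, 2, 6, 7], [3, 5], [4]].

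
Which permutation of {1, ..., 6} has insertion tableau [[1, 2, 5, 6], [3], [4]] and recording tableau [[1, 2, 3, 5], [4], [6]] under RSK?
1 4 5 3 6 2

Reverse the RSK construction: for i from n down to 1, find the cell of Q containing i, remove the entry at that cell from P, and reverse-bump it up through P; the value ejected from row 1 is w(i).

Step i=6: Q has 6 at row 3, column 1; remove 4 from row 3 of P and reverse-bump: 4 enters row 2 and ejects 3; 3 enters row 1 and ejects 2. So w(6) = 2. P is now [[1, 3, 5, 6], [4]].
Step i=5: Q has 5 at row 1, column 4; remove that cell from P, ejecting 6. So w(5) = 6. P is now [[1, 3, 5], [4]].
Step i=4: Q has 4 at row 2, column 1; remove 4 from row 2 of P and reverse-bump: 4 enters row 1 and ejects 3. So w(4) = 3. P is now [[1, 4, 5]].
Step i=3: Q has 3 at row 1, column 3; remove that cell from P, ejecting 5. So w(3) = 5. P is now [[1, 4]].
Step i=2: Q has 2 at row 1, column 2; remove that cell from P, ejecting 4. So w(2) = 4. P is now [[1]].
Step i=1: Q has 1 at row 1, column 1; remove that cell from P, ejecting 1. So w(1) = 1. P is now [].

So w = 1 4 5 3 6 2.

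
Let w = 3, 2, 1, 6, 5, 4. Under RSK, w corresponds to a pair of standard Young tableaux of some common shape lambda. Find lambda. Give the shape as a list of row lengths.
Row-insert each entry into an empty tableau.

After inserting 3: P = [[3]].
After inserting 2: P = [[2], [3]].
After inserting 1: P = [[1], [2], [3]].
After inserting 6: P = [[1, 6], [2], [3]].
After inserting 5: P = [[1, 5], [2, 6], [3]].
After inserting 4: P = [[1, 4], [2, 5], [3, 6]].

The final insertion tableau P = [[1, 4], [2, 5], [3, 6]] has shape [2, 2, 2].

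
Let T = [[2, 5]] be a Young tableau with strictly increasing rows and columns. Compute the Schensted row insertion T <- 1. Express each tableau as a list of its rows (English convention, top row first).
In row 1, 1 replaces 2 (the leftmost entry greater than 1); 2 is bumped to row 2. 2 starts a new row 2. The new tableau is [[1, 5], [2]].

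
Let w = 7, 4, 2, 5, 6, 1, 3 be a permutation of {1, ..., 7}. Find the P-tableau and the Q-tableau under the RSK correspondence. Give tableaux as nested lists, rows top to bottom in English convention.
P = [[1, 3, 6], [2, 5], [4], [7]], Q = [[1, 4, 5], [2, 7], [3], [6]]

Insert each entry of the permutation into P by Schensted row insertion, recording in Q the position of each new cell.

After inserting 7: P = [[7]].
After inserting 4: P = [[4], [7]].
After inserting 2: P = [[2], [4], [7]].
After inserting 5: P = [[2, 5], [4], [7]].
After inserting 6: P = [[2, 5, 6], [4], [7]].
After inserting 1: P = [[1, 5, 6], [2], [4], [7]].
After inserting 3: P = [[1, 3, 6], [2, 5], [4], [7]].

So P = [[1, 3, 6], [2, 5], [4], [7]], Q = [[1, 4, 5], [2, 7], [3], [6]].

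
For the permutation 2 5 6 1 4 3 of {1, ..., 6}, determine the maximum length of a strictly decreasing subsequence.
3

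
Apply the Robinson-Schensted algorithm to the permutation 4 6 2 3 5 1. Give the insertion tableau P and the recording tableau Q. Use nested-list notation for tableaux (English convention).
P = [[1, 3, 5], [2, 6], [4]], Q = [[1, 2, 5], [3, 4], [6]]

Insert each entry of the permutation into P by Schensted row insertion, recording in Q the position of each new cell.

Insert 4: appended to row 1. P = [[4]].
Insert 6: appended to row 1. P = [[4, 6]].
Insert 2: 2 bumps 4 from row 1; 4 starts row 2. P = [[2, 6], [4]].
Insert 3: 3 bumps 6 from row 1; 6 appends to row 2. P = [[2, 3], [4, 6]].
Insert 5: appended to row 1. P = [[2, 3, 5], [4, 6]].
Insert 1: 1 bumps 2 from row 1; 2 bumps 4 from row 2; 4 starts row 3. P = [[1, 3, 5], [2, 6], [4]].

So P = [[1, 3, 5], [2, 6], [4]], Q = [[1, 2, 5], [3, 4], [6]].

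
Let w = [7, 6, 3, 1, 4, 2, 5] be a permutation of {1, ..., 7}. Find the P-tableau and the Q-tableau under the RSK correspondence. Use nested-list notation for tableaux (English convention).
Insert each entry of the permutation into P by Schensted row insertion, recording in Q the position of each new cell.

Insert 7: appended to row 1. P = [[7]], Q = [[1]].
Insert 6: 6 bumps 7 from row 1; 7 starts row 2. P = [[6], [7]], Q = [[1], [2]].
Insert 3: 3 bumps 6 from row 1; 6 bumps 7 from row 2; 7 starts row 3. P = [[3], [6], [7]], Q = [[1], [2], [3]].
Insert 1: 1 bumps 3 from row 1; 3 bumps 6 from row 2; 6 bumps 7 from row 3; 7 starts row 4. P = [[1], [3], [6], [7]], Q = [[1], [2], [3], [4]].
Insert 4: appended to row 1. P = [[1, 4], [3], [6], [7]], Q = [[1, 5], [2], [3], [4]].
Insert 2: 2 bumps 4 from row 1; 4 appends to row 2. P = [[1, 2], [3, 4], [6], [7]], Q = [[1, 5], [2, 6], [3], [4]].
Insert 5: appended to row 1. P = [[1, 2, 5], [3, 4], [6], [7]], Q = [[1, 5, 7], [2, 6], [3], [4]].

So P = [[1, 2, 5], [3, 4], [6], [7]], Q = [[1, 5, 7], [2, 6], [3], [4]].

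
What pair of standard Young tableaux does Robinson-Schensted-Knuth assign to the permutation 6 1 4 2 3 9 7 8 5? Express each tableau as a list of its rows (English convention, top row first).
Insert each entry of the permutation into P by Schensted row insertion, recording in Q the position of each new cell.

Insert 6: appended to row 1. P = [[6]], Q = [[1]].
Insert 1: 1 bumps 6 from row 1; 6 starts row 2. P = [[1], [6]], Q = [[1], [2]].
Insert 4: appended to row 1. P = [[1, 4], [6]], Q = [[1, 3], [2]].
Insert 2: 2 bumps 4 from row 1; 4 bumps 6 from row 2; 6 starts row 3. P = [[1, 2], [4], [6]], Q = [[1, 3], [2], [4]].
Insert 3: appended to row 1. P = [[1, 2, 3], [4], [6]], Q = [[1, 3, 5], [2], [4]].
Insert 9: appended to row 1. P = [[1, 2, 3, 9], [4], [6]], Q = [[1, 3, 5, 6], [2], [4]].
Insert 7: 7 bumps 9 from row 1; 9 appends to row 2. P = [[1, 2, 3, 7], [4, 9], [6]], Q = [[1, 3, 5, 6], [2, 7], [4]].
Insert 8: appended to row 1. P = [[1, 2, 3, 7, 8], [4, 9], [6]], Q = [[1, 3, 5, 6, 8], [2, 7], [4]].
Insert 5: 5 bumps 7 from row 1; 7 bumps 9 from row 2; 9 appends to row 3. P = [[1, 2, 3, 5, 8], [4, 7], [6, 9]], Q = [[1, 3, 5, 6, 8], [2, 7], [4, 9]].

So P = [[1, 2, 3, 5, 8], [4, 7], [6, 9]], Q = [[1, 3, 5, 6, 8], [2, 7], [4, 9]].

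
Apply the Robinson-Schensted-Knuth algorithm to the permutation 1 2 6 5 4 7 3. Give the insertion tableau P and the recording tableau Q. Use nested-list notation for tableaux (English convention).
P = [[1, 2, 3, 7], [4], [5], [6]], Q = [[1, 2, 3, 6], [4], [5], [7]]

Insert each entry of the permutation into P by Schensted row insertion, recording in Q the position of each new cell.

Insert 1: appended to row 1. P = [[1]].
Insert 2: appended to row 1. P = [[1, 2]].
Insert 6: appended to row 1. P = [[1, 2, 6]].
Insert 5: 5 bumps 6 from row 1; 6 starts row 2. P = [[1, 2, 5], [6]].
Insert 4: 4 bumps 5 from row 1; 5 bumps 6 from row 2; 6 starts row 3. P = [[1, 2, 4], [5], [6]].
Insert 7: appended to row 1. P = [[1, 2, 4, 7], [5], [6]].
Insert 3: 3 bumps 4 from row 1; 4 bumps 5 from row 2; 5 bumps 6 from row 3; 6 starts row 4. P = [[1, 2, 3, 7], [4], [5], [6]].

So P = [[1, 2, 3, 7], [4], [5], [6]], Q = [[1, 2, 3, 6], [4], [5], [7]].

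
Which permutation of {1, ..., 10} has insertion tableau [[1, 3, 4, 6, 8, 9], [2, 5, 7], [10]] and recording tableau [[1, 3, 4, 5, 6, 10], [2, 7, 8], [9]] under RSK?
Reverse the RSK construction: for i from n down to 1, find the cell of Q containing i, remove the entry at that cell from P, and reverse-bump it up through P; the value ejected from row 1 is w(i).

Step i=10: Q has 10 at row 1, column 6; remove that cell from P, ejecting 9. So w(10) = 9. P is now [[1, 3, 4, 6, 8], [2, 5, 7], [10]].
Step i=9: Q has 9 at row 3, column 1; remove 10 from row 3 of P and reverse-bump: 10 enters row 2 and ejects 7; 7 enters row 1 and ejects 6. So w(9) = 6. P is now [[1, 3, 4, 7, 8], [2, 5, 10]].
Step i=8: Q has 8 at row 2, column 3; remove 10 from row 2 of P and reverse-bump: 10 enters row 1 and ejects 8. So w(8) = 8. P is now [[1, 3, 4, 7, 10], [2, 5]].
Step i=7: Q has 7 at row 2, column 2; remove 5 from row 2 of P and reverse-bump: 5 enters row 1 and ejects 4. So w(7) = 4. P is now [[1, 3, 5, 7, 10], [2]].
Step i=6: Q has 6 at row 1, column 5; remove that cell from P, ejecting 10. So w(6) = 10. P is now [[1, 3, 5, 7], [2]].
Step i=5: Q has 5 at row 1, column 4; remove that cell from P, ejecting 7. So w(5) = 7. P is now [[1, 3, 5], [2]].
Step i=4: Q has 4 at row 1, column 3; remove that cell from P, ejecting 5. So w(4) = 5. P is now [[1, 3], [2]].
Step i=3: Q has 3 at row 1, column 2; remove that cell from P, ejecting 3. So w(3) = 3. P is now [[1], [2]].
Step i=2: Q has 2 at row 2, column 1; remove 2 from row 2 of P and reverse-bump: 2 enters row 1 and ejects 1. So w(2) = 1. P is now [[2]].
Step i=1: Q has 1 at row 1, column 1; remove that cell from P, ejecting 2. So w(1) = 2. P is now [].

So w = 2 1 3 5 7 10 4 8 6 9.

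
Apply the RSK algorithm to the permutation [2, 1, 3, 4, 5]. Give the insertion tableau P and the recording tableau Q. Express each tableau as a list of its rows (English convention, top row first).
P = [[1, 3, 4, 5], [2]], Q = [[1, 3, 4, 5], [2]]

Insert each entry of the permutation into P by Schensted row insertion, recording in Q the position of each new cell.

Insert 2: appended to row 1. P = [[2]].
Insert 1: 1 bumps 2 from row 1; 2 starts row 2. P = [[1], [2]].
Insert 3: appended to row 1. P = [[1, 3], [2]].
Insert 4: appended to row 1. P = [[1, 3, 4], [2]].
Insert 5: appended to row 1. P = [[1, 3, 4, 5], [2]].

So P = [[1, 3, 4, 5], [2]], Q = [[1, 3, 4, 5], [2]].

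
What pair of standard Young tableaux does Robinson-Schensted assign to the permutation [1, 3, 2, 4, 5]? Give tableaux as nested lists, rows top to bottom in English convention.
Insert each entry of the permutation into P by Schensted row insertion, recording in Q the position of each new cell.

Insert 1: appended to row 1. P = [[1]], Q = [[1]].
Insert 3: appended to row 1. P = [[1, 3]], Q = [[1, 2]].
Insert 2: 2 bumps 3 from row 1; 3 starts row 2. P = [[1, 2], [3]], Q = [[1, 2], [3]].
Insert 4: appended to row 1. P = [[1, 2, 4], [3]], Q = [[1, 2, 4], [3]].
Insert 5: appended to row 1. P = [[1, 2, 4, 5], [3]], Q = [[1, 2, 4, 5], [3]].

So P = [[1, 2, 4, 5], [3]], Q = [[1, 2, 4, 5], [3]].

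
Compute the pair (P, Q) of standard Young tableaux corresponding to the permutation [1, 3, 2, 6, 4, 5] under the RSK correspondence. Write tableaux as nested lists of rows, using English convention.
Insert each entry of the permutation into P by Schensted row insertion, recording in Q the position of each new cell.

After inserting 1: P = [[1]].
After inserting 3: P = [[1, 3]].
After inserting 2: P = [[1, 2], [3]].
After inserting 6: P = [[1, 2, 6], [3]].
After inserting 4: P = [[1, 2, 4], [3, 6]].
After inserting 5: P = [[1, 2, 4, 5], [3, 6]].

So P = [[1, 2, 4, 5], [3, 6]], Q = [[1, 2, 4, 6], [3, 5]].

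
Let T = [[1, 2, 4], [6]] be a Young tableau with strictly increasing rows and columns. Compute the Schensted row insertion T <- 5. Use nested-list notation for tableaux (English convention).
5 is larger than every entry of row 1, so it is appended to row 1. The new tableau is [[1, 2, 4, 5], [6]].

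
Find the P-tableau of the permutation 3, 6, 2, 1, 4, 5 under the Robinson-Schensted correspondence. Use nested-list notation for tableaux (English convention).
P = [[1, 4, 5], [2, 6], [3]]

Insert 3: appended to row 1. P = [[3]].
Insert 6: appended to row 1. P = [[3, 6]].
Insert 2: 2 bumps 3 from row 1; 3 starts row 2. P = [[2, 6], [3]].
Insert 1: 1 bumps 2 from row 1; 2 bumps 3 from row 2; 3 starts row 3. P = [[1, 6], [2], [3]].
Insert 4: 4 bumps 6 from row 1; 6 appends to row 2. P = [[1, 4], [2, 6], [3]].
Insert 5: appended to row 1. P = [[1, 4, 5], [2, 6], [3]].

So P = [[1, 4, 5], [2, 6], [3]].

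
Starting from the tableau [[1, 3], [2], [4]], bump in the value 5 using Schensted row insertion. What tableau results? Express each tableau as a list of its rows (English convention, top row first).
5 is larger than every entry of row 1, so it is appended to row 1. The new tableau is [[1, 3, 5], [2], [4]].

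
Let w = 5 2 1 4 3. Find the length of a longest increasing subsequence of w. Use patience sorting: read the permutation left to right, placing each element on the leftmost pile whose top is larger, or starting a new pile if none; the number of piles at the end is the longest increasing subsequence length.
5: new pile. tops = [5]
2: onto pile 1 (replacing 5). tops = [2]
1: onto pile 1 (replacing 2). tops = [1]
4: new pile. tops = [1, 4]
3: onto pile 2 (replacing 4). tops = [1, 3]

2 piles, so the longest increasing subsequence has length 2.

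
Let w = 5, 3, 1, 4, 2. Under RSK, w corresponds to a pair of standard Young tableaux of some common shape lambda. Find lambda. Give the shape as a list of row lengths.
Row-insert each entry into an empty tableau.

After inserting 5: P = [[5]].
After inserting 3: P = [[3], [5]].
After inserting 1: P = [[1], [3], [5]].
After inserting 4: P = [[1, 4], [3], [5]].
After inserting 2: P = [[1, 2], [3, 4], [5]].

The final insertion tableau P = [[1, 2], [3, 4], [5]] has shape [2, 2, 1].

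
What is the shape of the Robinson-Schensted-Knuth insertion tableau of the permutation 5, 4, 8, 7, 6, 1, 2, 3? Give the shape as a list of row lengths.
[3, 2, 2, 1]

Row-insert each entry into an empty tableau.

After inserting 5: P = [[5]].
After inserting 4: P = [[4], [5]].
After inserting 8: P = [[4, 8], [5]].
After inserting 7: P = [[4, 7], [5, 8]].
After inserting 6: P = [[4, 6], [5, 7], [8]].
After inserting 1: P = [[1, 6], [4, 7], [5], [8]].
After inserting 2: P = [[1, 2], [4, 6], [5, 7], [8]].
After inserting 3: P = [[1, 2, 3], [4, 6], [5, 7], [8]].

The final insertion tableau P = [[1, 2, 3], [4, 6], [5, 7], [8]] has shape [3, 2, 2, 1].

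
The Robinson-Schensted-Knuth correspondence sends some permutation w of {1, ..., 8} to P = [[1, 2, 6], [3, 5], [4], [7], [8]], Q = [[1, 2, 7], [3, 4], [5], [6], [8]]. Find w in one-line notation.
4 8 1 7 5 3 6 2

Reverse RSK: for i = n, n-1, ..., 1, locate i in Q, remove the corresponding corner cell from P, and reverse-bump its entry up through P; the value ejected from row 1 is w(i).

So w = 4 8 1 7 5 3 6 2.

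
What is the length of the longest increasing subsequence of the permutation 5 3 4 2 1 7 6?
3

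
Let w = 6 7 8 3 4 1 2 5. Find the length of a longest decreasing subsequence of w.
3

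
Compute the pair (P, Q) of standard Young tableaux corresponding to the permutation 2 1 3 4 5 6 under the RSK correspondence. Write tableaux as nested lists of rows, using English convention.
P = [[1, 3, 4, 5, 6], [2]], Q = [[1, 3, 4, 5, 6], [2]]

Insert each entry of the permutation into P by Schensted row insertion, recording in Q the position of each new cell.

Insert 2: appended to row 1. P = [[2]].
Insert 1: 1 bumps 2 from row 1; 2 starts row 2. P = [[1], [2]].
Insert 3: appended to row 1. P = [[1, 3], [2]].
Insert 4: appended to row 1. P = [[1, 3, 4], [2]].
Insert 5: appended to row 1. P = [[1, 3, 4, 5], [2]].
Insert 6: appended to row 1. P = [[1, 3, 4, 5, 6], [2]].

So P = [[1, 3, 4, 5, 6], [2]], Q = [[1, 3, 4, 5, 6], [2]].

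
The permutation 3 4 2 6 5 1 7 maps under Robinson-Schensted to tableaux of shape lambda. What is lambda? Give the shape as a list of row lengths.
Row-insert each entry into an empty tableau.

After inserting 3: P = [[3]].
After inserting 4: P = [[3, 4]].
After inserting 2: P = [[2, 4], [3]].
After inserting 6: P = [[2, 4, 6], [3]].
After inserting 5: P = [[2, 4, 5], [3, 6]].
After inserting 1: P = [[1, 4, 5], [2, 6], [3]].
After inserting 7: P = [[1, 4, 5, 7], [2, 6], [3]].

The final insertion tableau P = [[1, 4, 5, 7], [2, 6], [3]] has shape [4, 2, 1].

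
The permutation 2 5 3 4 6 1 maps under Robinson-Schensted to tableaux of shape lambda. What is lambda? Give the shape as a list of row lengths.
RSK row insertion gives P = [[1, 3, 4, 6], [2], [5]], which has shape [4, 1, 1].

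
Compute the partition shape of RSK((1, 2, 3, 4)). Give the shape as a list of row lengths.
RSK row insertion gives P = [[1, 2, 3, 4]], which has shape [4].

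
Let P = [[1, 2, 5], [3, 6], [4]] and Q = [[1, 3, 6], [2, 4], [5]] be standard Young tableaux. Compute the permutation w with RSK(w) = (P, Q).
Reverse RSK: for i = n, n-1, ..., 1, locate i in Q, remove the corresponding corner cell from P, and reverse-bump its entry up through P; the value ejected from row 1 is w(i).

So w = 4 1 6 3 2 5.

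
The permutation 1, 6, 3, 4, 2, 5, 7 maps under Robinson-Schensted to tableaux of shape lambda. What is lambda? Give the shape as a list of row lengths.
RSK row insertion gives P = [[1, 2, 4, 5, 7], [3], [6]], which has shape [5, 1, 1].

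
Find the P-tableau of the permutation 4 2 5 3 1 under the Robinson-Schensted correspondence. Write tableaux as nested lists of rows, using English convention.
P = [[1, 3], [2, 5], [4]]

Insert 4: appended to row 1. P = [[4]].
Insert 2: 2 bumps 4 from row 1; 4 starts row 2. P = [[2], [4]].
Insert 5: appended to row 1. P = [[2, 5], [4]].
Insert 3: 3 bumps 5 from row 1; 5 appends to row 2. P = [[2, 3], [4, 5]].
Insert 1: 1 bumps 2 from row 1; 2 bumps 4 from row 2; 4 starts row 3. P = [[1, 3], [2, 5], [4]].

So P = [[1, 3], [2, 5], [4]].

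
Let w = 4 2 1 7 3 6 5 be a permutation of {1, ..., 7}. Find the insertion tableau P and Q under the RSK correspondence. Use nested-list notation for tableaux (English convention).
P = [[1, 3, 5], [2, 6], [4, 7]], Q = [[1, 4, 6], [2, 5], [3, 7]]

Insert each entry of the permutation into P by Schensted row insertion, recording in Q the position of each new cell.

After inserting 4: P = [[4]].
After inserting 2: P = [[2], [4]].
After inserting 1: P = [[1], [2], [4]].
After inserting 7: P = [[1, 7], [2], [4]].
After inserting 3: P = [[1, 3], [2, 7], [4]].
After inserting 6: P = [[1, 3, 6], [2, 7], [4]].
After inserting 5: P = [[1, 3, 5], [2, 6], [4, 7]].

So P = [[1, 3, 5], [2, 6], [4, 7]], Q = [[1, 4, 6], [2, 5], [3, 7]].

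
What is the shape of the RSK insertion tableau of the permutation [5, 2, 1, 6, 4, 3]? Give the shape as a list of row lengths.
[2, 2, 2]

Row-insert each entry into an empty tableau.

After inserting 5: P = [[5]].
After inserting 2: P = [[2], [5]].
After inserting 1: P = [[1], [2], [5]].
After inserting 6: P = [[1, 6], [2], [5]].
After inserting 4: P = [[1, 4], [2, 6], [5]].
After inserting 3: P = [[1, 3], [2, 4], [5, 6]].

The final insertion tableau P = [[1, 3], [2, 4], [5, 6]] has shape [2, 2, 2].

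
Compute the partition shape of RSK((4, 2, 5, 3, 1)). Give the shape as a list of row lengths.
Row-insert each entry into an empty tableau.

After inserting 4: P = [[4]].
After inserting 2: P = [[2], [4]].
After inserting 5: P = [[2, 5], [4]].
After inserting 3: P = [[2, 3], [4, 5]].
After inserting 1: P = [[1, 3], [2, 5], [4]].

The final insertion tableau P = [[1, 3], [2, 5], [4]] has shape [2, 2, 1].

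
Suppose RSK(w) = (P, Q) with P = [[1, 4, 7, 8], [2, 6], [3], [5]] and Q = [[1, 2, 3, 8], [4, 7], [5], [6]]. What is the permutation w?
Reverse the RSK construction: for i from n down to 1, find the cell of Q containing i, remove the entry at that cell from P, and reverse-bump it up through P; the value ejected from row 1 is w(i).

Step i=8: Q has 8 at row 1, column 4; remove that cell from P, ejecting 8. So w(8) = 8. P is now [[1, 4, 7], [2, 6], [3], [5]].
Step i=7: Q has 7 at row 2, column 2; remove 6 from row 2 of P and reverse-bump: 6 enters row 1 and ejects 4. So w(7) = 4. P is now [[1, 6, 7], [2], [3], [5]].
Step i=6: Q has 6 at row 4, column 1; remove 5 from row 4 of P and reverse-bump: 5 enters row 3 and ejects 3; 3 enters row 2 and ejects 2; 2 enters row 1 and ejects 1. So w(6) = 1. P is now [[2, 6, 7], [3], [5]].
Step i=5: Q has 5 at row 3, column 1; remove 5 from row 3 of P and reverse-bump: 5 enters row 2 and ejects 3; 3 enters row 1 and ejects 2. So w(5) = 2. P is now [[3, 6, 7], [5]].
Step i=4: Q has 4 at row 2, column 1; remove 5 from row 2 of P and reverse-bump: 5 enters row 1 and ejects 3. So w(4) = 3. P is now [[5, 6, 7]].
Step i=3: Q has 3 at row 1, column 3; remove that cell from P, ejecting 7. So w(3) = 7. P is now [[5, 6]].
Step i=2: Q has 2 at row 1, column 2; remove that cell from P, ejecting 6. So w(2) = 6. P is now [[5]].
Step i=1: Q has 1 at row 1, column 1; remove that cell from P, ejecting 5. So w(1) = 5. P is now [].

So w = 5 6 7 3 2 1 4 8.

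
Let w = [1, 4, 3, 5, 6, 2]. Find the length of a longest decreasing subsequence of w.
3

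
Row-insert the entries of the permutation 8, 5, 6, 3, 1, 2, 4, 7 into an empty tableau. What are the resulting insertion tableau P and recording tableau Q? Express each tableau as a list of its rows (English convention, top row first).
Insert each entry of the permutation into P by Schensted row insertion, recording in Q the position of each new cell.

Insert 8: appended to row 1. P = [[8]].
Insert 5: 5 bumps 8 from row 1; 8 starts row 2. P = [[5], [8]].
Insert 6: appended to row 1. P = [[5, 6], [8]].
Insert 3: 3 bumps 5 from row 1; 5 bumps 8 from row 2; 8 starts row 3. P = [[3, 6], [5], [8]].
Insert 1: 1 bumps 3 from row 1; 3 bumps 5 from row 2; 5 bumps 8 from row 3; 8 starts row 4. P = [[1, 6], [3], [5], [8]].
Insert 2: 2 bumps 6 from row 1; 6 appends to row 2. P = [[1, 2], [3, 6], [5], [8]].
Insert 4: appended to row 1. P = [[1, 2, 4], [3, 6], [5], [8]].
Insert 7: appended to row 1. P = [[1, 2, 4, 7], [3, 6], [5], [8]].

So P = [[1, 2, 4, 7], [3, 6], [5], [8]], Q = [[1, 3, 7, 8], [2, 6], [4], [5]].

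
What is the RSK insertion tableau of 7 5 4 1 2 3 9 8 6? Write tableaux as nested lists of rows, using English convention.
P = [[1, 2, 3, 6], [4, 8], [5, 9], [7]]

Insert 7: appended to row 1. P = [[7]].
Insert 5: 5 bumps 7 from row 1; 7 starts row 2. P = [[5], [7]].
Insert 4: 4 bumps 5 from row 1; 5 bumps 7 from row 2; 7 starts row 3. P = [[4], [5], [7]].
Insert 1: 1 bumps 4 from row 1; 4 bumps 5 from row 2; 5 bumps 7 from row 3; 7 starts row 4. P = [[1], [4], [5], [7]].
Insert 2: appended to row 1. P = [[1, 2], [4], [5], [7]].
Insert 3: appended to row 1. P = [[1, 2, 3], [4], [5], [7]].
Insert 9: appended to row 1. P = [[1, 2, 3, 9], [4], [5], [7]].
Insert 8: 8 bumps 9 from row 1; 9 appends to row 2. P = [[1, 2, 3, 8], [4, 9], [5], [7]].
Insert 6: 6 bumps 8 from row 1; 8 bumps 9 from row 2; 9 appends to row 3. P = [[1, 2, 3, 6], [4, 8], [5, 9], [7]].

So P = [[1, 2, 3, 6], [4, 8], [5, 9], [7]].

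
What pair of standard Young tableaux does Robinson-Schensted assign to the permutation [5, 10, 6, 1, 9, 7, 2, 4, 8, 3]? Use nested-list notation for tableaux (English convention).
Insert each entry of the permutation into P by Schensted row insertion, recording in Q the position of each new cell.

Insert 5: appended to row 1. P = [[5]], Q = [[1]].
Insert 10: appended to row 1. P = [[5, 10]], Q = [[1, 2]].
Insert 6: 6 bumps 10 from row 1; 10 starts row 2. P = [[5, 6], [10]], Q = [[1, 2], [3]].
Insert 1: 1 bumps 5 from row 1; 5 bumps 10 from row 2; 10 starts row 3. P = [[1, 6], [5], [10]], Q = [[1, 2], [3], [4]].
Insert 9: appended to row 1. P = [[1, 6, 9], [5], [10]], Q = [[1, 2, 5], [3], [4]].
Insert 7: 7 bumps 9 from row 1; 9 appends to row 2. P = [[1, 6, 7], [5, 9], [10]], Q = [[1, 2, 5], [3, 6], [4]].
Insert 2: 2 bumps 6 from row 1; 6 bumps 9 from row 2; 9 bumps 10 from row 3; 10 starts row 4. P = [[1, 2, 7], [5, 6], [9], [10]], Q = [[1, 2, 5], [3, 6], [4], [7]].
Insert 4: 4 bumps 7 from row 1; 7 appends to row 2. P = [[1, 2, 4], [5, 6, 7], [9], [10]], Q = [[1, 2, 5], [3, 6, 8], [4], [7]].
Insert 8: appended to row 1. P = [[1, 2, 4, 8], [5, 6, 7], [9], [10]], Q = [[1, 2, 5, 9], [3, 6, 8], [4], [7]].
Insert 3: 3 bumps 4 from row 1; 4 bumps 5 from row 2; 5 bumps 9 from row 3; 9 bumps 10 from row 4; 10 starts row 5. P = [[1, 2, 3, 8], [4, 6, 7], [5], [9], [10]], Q = [[1, 2, 5, 9], [3, 6, 8], [4], [7], [10]].

So P = [[1, 2, 3, 8], [4, 6, 7], [5], [9], [10]], Q = [[1, 2, 5, 9], [3, 6, 8], [4], [7], [10]].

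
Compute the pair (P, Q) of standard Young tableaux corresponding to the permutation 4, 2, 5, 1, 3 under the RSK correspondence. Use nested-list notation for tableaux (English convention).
P = [[1, 3], [2, 5], [4]], Q = [[1, 3], [2, 5], [4]]

Insert each entry of the permutation into P by Schensted row insertion, recording in Q the position of each new cell.

Insert 4: appended to row 1. P = [[4]], Q = [[1]].
Insert 2: 2 bumps 4 from row 1; 4 starts row 2. P = [[2], [4]], Q = [[1], [2]].
Insert 5: appended to row 1. P = [[2, 5], [4]], Q = [[1, 3], [2]].
Insert 1: 1 bumps 2 from row 1; 2 bumps 4 from row 2; 4 starts row 3. P = [[1, 5], [2], [4]], Q = [[1, 3], [2], [4]].
Insert 3: 3 bumps 5 from row 1; 5 appends to row 2. P = [[1, 3], [2, 5], [4]], Q = [[1, 3], [2, 5], [4]].

So P = [[1, 3], [2, 5], [4]], Q = [[1, 3], [2, 5], [4]].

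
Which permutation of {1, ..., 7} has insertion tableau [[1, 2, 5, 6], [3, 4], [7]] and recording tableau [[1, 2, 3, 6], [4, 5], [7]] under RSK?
Reverse the RSK construction: for i from n down to 1, find the cell of Q containing i, remove the entry at that cell from P, and reverse-bump it up through P; the value ejected from row 1 is w(i).

Step i=7: Q has 7 at row 3, column 1; remove 7 from row 3 of P and reverse-bump: 7 enters row 2 and ejects 4; 4 enters row 1 and ejects 2. So w(7) = 2. P is now [[1, 4, 5, 6], [3, 7]].
Step i=6: Q has 6 at row 1, column 4; remove that cell from P, ejecting 6. So w(6) = 6. P is now [[1, 4, 5], [3, 7]].
Step i=5: Q has 5 at row 2, column 2; remove 7 from row 2 of P and reverse-bump: 7 enters row 1 and ejects 5. So w(5) = 5. P is now [[1, 4, 7], [3]].
Step i=4: Q has 4 at row 2, column 1; remove 3 from row 2 of P and reverse-bump: 3 enters row 1 and ejects 1. So w(4) = 1. P is now [[3, 4, 7]].
Step i=3: Q has 3 at row 1, column 3; remove that cell from P, ejecting 7. So w(3) = 7. P is now [[3, 4]].
Step i=2: Q has 2 at row 1, column 2; remove that cell from P, ejecting 4. So w(2) = 4. P is now [[3]].
Step i=1: Q has 1 at row 1, column 1; remove that cell from P, ejecting 3. So w(1) = 3. P is now [].

So w = 3 4 7 1 5 6 2.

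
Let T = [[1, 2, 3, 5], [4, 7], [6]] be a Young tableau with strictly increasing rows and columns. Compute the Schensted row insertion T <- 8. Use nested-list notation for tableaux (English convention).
8 is larger than every entry of row 1, so it is appended to row 1. The new tableau is [[1, 2, 3, 5, 8], [4, 7], [6]].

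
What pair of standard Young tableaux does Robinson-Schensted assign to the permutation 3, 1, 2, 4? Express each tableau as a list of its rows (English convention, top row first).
P = [[1, 2, 4], [3]], Q = [[1, 3, 4], [2]]

Insert each entry of the permutation into P by Schensted row insertion, recording in Q the position of each new cell.

Insert 3: appended to row 1. P = [[3]].
Insert 1: 1 bumps 3 from row 1; 3 starts row 2. P = [[1], [3]].
Insert 2: appended to row 1. P = [[1, 2], [3]].
Insert 4: appended to row 1. P = [[1, 2, 4], [3]].

So P = [[1, 2, 4], [3]], Q = [[1, 3, 4], [2]].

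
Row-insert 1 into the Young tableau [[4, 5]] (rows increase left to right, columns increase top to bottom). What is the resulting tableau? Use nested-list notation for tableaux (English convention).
[[1, 5], [4]]

In row 1, 1 replaces 4 (the leftmost entry greater than 1); 4 is bumped to row 2. 4 starts a new row 2. The new tableau is [[1, 5], [4]].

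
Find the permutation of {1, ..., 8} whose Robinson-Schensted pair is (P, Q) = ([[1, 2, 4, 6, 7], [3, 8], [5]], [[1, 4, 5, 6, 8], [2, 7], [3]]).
5 3 1 2 4 8 6 7

Reverse RSK: for i = n, n-1, ..., 1, locate i in Q, remove the corresponding corner cell from P, and reverse-bump its entry up through P; the value ejected from row 1 is w(i).

So w = 5 3 1 2 4 8 6 7.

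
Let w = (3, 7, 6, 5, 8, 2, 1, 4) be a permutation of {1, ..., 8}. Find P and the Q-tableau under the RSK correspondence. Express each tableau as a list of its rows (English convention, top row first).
Insert each entry of the permutation into P by Schensted row insertion, recording in Q the position of each new cell.

Insert 3: appended to row 1. P = [[3]].
Insert 7: appended to row 1. P = [[3, 7]].
Insert 6: 6 bumps 7 from row 1; 7 starts row 2. P = [[3, 6], [7]].
Insert 5: 5 bumps 6 from row 1; 6 bumps 7 from row 2; 7 starts row 3. P = [[3, 5], [6], [7]].
Insert 8: appended to row 1. P = [[3, 5, 8], [6], [7]].
Insert 2: 2 bumps 3 from row 1; 3 bumps 6 from row 2; 6 bumps 7 from row 3; 7 starts row 4. P = [[2, 5, 8], [3], [6], [7]].
Insert 1: 1 bumps 2 from row 1; 2 bumps 3 from row 2; 3 bumps 6 from row 3; 6 bumps 7 from row 4; 7 starts row 5. P = [[1, 5, 8], [2], [3], [6], [7]].
Insert 4: 4 bumps 5 from row 1; 5 appends to row 2. P = [[1, 4, 8], [2, 5], [3], [6], [7]].

So P = [[1, 4, 8], [2, 5], [3], [6], [7]], Q = [[1, 2, 5], [3, 8], [4], [6], [7]].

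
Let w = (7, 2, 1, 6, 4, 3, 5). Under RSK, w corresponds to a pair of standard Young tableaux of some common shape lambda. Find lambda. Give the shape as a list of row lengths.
Row-insert each entry into an empty tableau.

After inserting 7: P = [[7]].
After inserting 2: P = [[2], [7]].
After inserting 1: P = [[1], [2], [7]].
After inserting 6: P = [[1, 6], [2], [7]].
After inserting 4: P = [[1, 4], [2, 6], [7]].
After inserting 3: P = [[1, 3], [2, 4], [6], [7]].
After inserting 5: P = [[1, 3, 5], [2, 4], [6], [7]].

The final insertion tableau P = [[1, 3, 5], [2, 4], [6], [7]] has shape [3, 2, 1, 1].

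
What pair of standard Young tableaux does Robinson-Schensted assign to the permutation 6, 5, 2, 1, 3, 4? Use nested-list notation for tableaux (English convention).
Insert each entry of the permutation into P by Schensted row insertion, recording in Q the position of each new cell.

Insert 6: appended to row 1. P = [[6]], Q = [[1]].
Insert 5: 5 bumps 6 from row 1; 6 starts row 2. P = [[5], [6]], Q = [[1], [2]].
Insert 2: 2 bumps 5 from row 1; 5 bumps 6 from row 2; 6 starts row 3. P = [[2], [5], [6]], Q = [[1], [2], [3]].
Insert 1: 1 bumps 2 from row 1; 2 bumps 5 from row 2; 5 bumps 6 from row 3; 6 starts row 4. P = [[1], [2], [5], [6]], Q = [[1], [2], [3], [4]].
Insert 3: appended to row 1. P = [[1, 3], [2], [5], [6]], Q = [[1, 5], [2], [3], [4]].
Insert 4: appended to row 1. P = [[1, 3, 4], [2], [5], [6]], Q = [[1, 5, 6], [2], [3], [4]].

So P = [[1, 3, 4], [2], [5], [6]], Q = [[1, 5, 6], [2], [3], [4]].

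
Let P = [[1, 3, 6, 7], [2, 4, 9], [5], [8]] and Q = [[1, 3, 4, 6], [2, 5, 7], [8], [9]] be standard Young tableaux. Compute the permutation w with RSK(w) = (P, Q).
Reverse the RSK construction: for i from n down to 1, find the cell of Q containing i, remove the entry at that cell from P, and reverse-bump it up through P; the value ejected from row 1 is w(i).

Step i=9: Q has 9 at row 4, column 1; remove 8 from row 4 of P and reverse-bump: 8 enters row 3 and ejects 5; 5 enters row 2 and ejects 4; 4 enters row 1 and ejects 3. So w(9) = 3. P is now [[1, 4, 6, 7], [2, 5, 9], [8]].
Step i=8: Q has 8 at row 3, column 1; remove 8 from row 3 of P and reverse-bump: 8 enters row 2 and ejects 5; 5 enters row 1 and ejects 4. So w(8) = 4. P is now [[1, 5, 6, 7], [2, 8, 9]].
Step i=7: Q has 7 at row 2, column 3; remove 9 from row 2 of P and reverse-bump: 9 enters row 1 and ejects 7. So w(7) = 7. P is now [[1, 5, 6, 9], [2, 8]].
Step i=6: Q has 6 at row 1, column 4; remove that cell from P, ejecting 9. So w(6) = 9. P is now [[1, 5, 6], [2, 8]].
Step i=5: Q has 5 at row 2, column 2; remove 8 from row 2 of P and reverse-bump: 8 enters row 1 and ejects 6. So w(5) = 6. P is now [[1, 5, 8], [2]].
Step i=4: Q has 4 at row 1, column 3; remove that cell from P, ejecting 8. So w(4) = 8. P is now [[1, 5], [2]].
Step i=3: Q has 3 at row 1, column 2; remove that cell from P, ejecting 5. So w(3) = 5. P is now [[1], [2]].
Step i=2: Q has 2 at row 2, column 1; remove 2 from row 2 of P and reverse-bump: 2 enters row 1 and ejects 1. So w(2) = 1. P is now [[2]].
Step i=1: Q has 1 at row 1, column 1; remove that cell from P, ejecting 2. So w(1) = 2. P is now [].

So w = 2 1 5 8 6 9 7 4 3.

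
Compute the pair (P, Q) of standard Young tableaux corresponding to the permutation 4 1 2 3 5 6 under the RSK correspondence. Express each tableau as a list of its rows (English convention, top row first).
Insert each entry of the permutation into P by Schensted row insertion, recording in Q the position of each new cell.

Insert 4: appended to row 1. P = [[4]].
Insert 1: 1 bumps 4 from row 1; 4 starts row 2. P = [[1], [4]].
Insert 2: appended to row 1. P = [[1, 2], [4]].
Insert 3: appended to row 1. P = [[1, 2, 3], [4]].
Insert 5: appended to row 1. P = [[1, 2, 3, 5], [4]].
Insert 6: appended to row 1. P = [[1, 2, 3, 5, 6], [4]].

So P = [[1, 2, 3, 5, 6], [4]], Q = [[1, 3, 4, 5, 6], [2]].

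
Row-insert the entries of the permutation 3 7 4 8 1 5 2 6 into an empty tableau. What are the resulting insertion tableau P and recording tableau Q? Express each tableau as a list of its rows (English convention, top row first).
Insert each entry of the permutation into P by Schensted row insertion, recording in Q the position of each new cell.

Insert 3: appended to row 1. P = [[3]].
Insert 7: appended to row 1. P = [[3, 7]].
Insert 4: 4 bumps 7 from row 1; 7 starts row 2. P = [[3, 4], [7]].
Insert 8: appended to row 1. P = [[3, 4, 8], [7]].
Insert 1: 1 bumps 3 from row 1; 3 bumps 7 from row 2; 7 starts row 3. P = [[1, 4, 8], [3], [7]].
Insert 5: 5 bumps 8 from row 1; 8 appends to row 2. P = [[1, 4, 5], [3, 8], [7]].
Insert 2: 2 bumps 4 from row 1; 4 bumps 8 from row 2; 8 appends to row 3. P = [[1, 2, 5], [3, 4], [7, 8]].
Insert 6: appended to row 1. P = [[1, 2, 5, 6], [3, 4], [7, 8]].

So P = [[1, 2, 5, 6], [3, 4], [7, 8]], Q = [[1, 2, 4, 8], [3, 6], [5, 7]].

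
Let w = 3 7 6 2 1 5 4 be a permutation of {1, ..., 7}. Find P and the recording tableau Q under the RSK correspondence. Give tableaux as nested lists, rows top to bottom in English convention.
P = [[1, 4], [2, 5], [3, 6], [7]], Q = [[1, 2], [3, 6], [4, 7], [5]]

Insert each entry of the permutation into P by Schensted row insertion, recording in Q the position of each new cell.

Insert 3: appended to row 1. P = [[3]], Q = [[1]].
Insert 7: appended to row 1. P = [[3, 7]], Q = [[1, 2]].
Insert 6: 6 bumps 7 from row 1; 7 starts row 2. P = [[3, 6], [7]], Q = [[1, 2], [3]].
Insert 2: 2 bumps 3 from row 1; 3 bumps 7 from row 2; 7 starts row 3. P = [[2, 6], [3], [7]], Q = [[1, 2], [3], [4]].
Insert 1: 1 bumps 2 from row 1; 2 bumps 3 from row 2; 3 bumps 7 from row 3; 7 starts row 4. P = [[1, 6], [2], [3], [7]], Q = [[1, 2], [3], [4], [5]].
Insert 5: 5 bumps 6 from row 1; 6 appends to row 2. P = [[1, 5], [2, 6], [3], [7]], Q = [[1, 2], [3, 6], [4], [5]].
Insert 4: 4 bumps 5 from row 1; 5 bumps 6 from row 2; 6 appends to row 3. P = [[1, 4], [2, 5], [3, 6], [7]], Q = [[1, 2], [3, 6], [4, 7], [5]].

So P = [[1, 4], [2, 5], [3, 6], [7]], Q = [[1, 2], [3, 6], [4, 7], [5]].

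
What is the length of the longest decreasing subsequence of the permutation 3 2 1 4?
3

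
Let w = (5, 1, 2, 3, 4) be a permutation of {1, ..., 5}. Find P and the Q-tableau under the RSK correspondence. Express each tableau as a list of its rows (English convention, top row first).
P = [[1, 2, 3, 4], [5]], Q = [[1, 3, 4, 5], [2]]

Insert each entry of the permutation into P by Schensted row insertion, recording in Q the position of each new cell.

After inserting 5: P = [[5]].
After inserting 1: P = [[1], [5]].
After inserting 2: P = [[1, 2], [5]].
After inserting 3: P = [[1, 2, 3], [5]].
After inserting 4: P = [[1, 2, 3, 4], [5]].

So P = [[1, 2, 3, 4], [5]], Q = [[1, 3, 4, 5], [2]].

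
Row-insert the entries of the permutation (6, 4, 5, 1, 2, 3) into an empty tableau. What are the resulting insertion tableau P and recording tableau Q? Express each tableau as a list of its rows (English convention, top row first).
Insert each entry of the permutation into P by Schensted row insertion, recording in Q the position of each new cell.

Insert 6: appended to row 1. P = [[6]].
Insert 4: 4 bumps 6 from row 1; 6 starts row 2. P = [[4], [6]].
Insert 5: appended to row 1. P = [[4, 5], [6]].
Insert 1: 1 bumps 4 from row 1; 4 bumps 6 from row 2; 6 starts row 3. P = [[1, 5], [4], [6]].
Insert 2: 2 bumps 5 from row 1; 5 appends to row 2. P = [[1, 2], [4, 5], [6]].
Insert 3: appended to row 1. P = [[1, 2, 3], [4, 5], [6]].

So P = [[1, 2, 3], [4, 5], [6]], Q = [[1, 3, 6], [2, 5], [4]].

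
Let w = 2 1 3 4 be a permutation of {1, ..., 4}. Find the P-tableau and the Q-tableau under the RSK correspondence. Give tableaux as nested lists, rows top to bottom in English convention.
Insert each entry of the permutation into P by Schensted row insertion, recording in Q the position of each new cell.

Insert 2: appended to row 1. P = [[2]], Q = [[1]].
Insert 1: 1 bumps 2 from row 1; 2 starts row 2. P = [[1], [2]], Q = [[1], [2]].
Insert 3: appended to row 1. P = [[1, 3], [2]], Q = [[1, 3], [2]].
Insert 4: appended to row 1. P = [[1, 3, 4], [2]], Q = [[1, 3, 4], [2]].

So P = [[1, 3, 4], [2]], Q = [[1, 3, 4], [2]].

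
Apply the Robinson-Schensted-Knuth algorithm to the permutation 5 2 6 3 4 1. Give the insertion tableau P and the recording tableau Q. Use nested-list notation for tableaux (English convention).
P = [[1, 3, 4], [2, 6], [5]], Q = [[1, 3, 5], [2, 4], [6]]

Insert each entry of the permutation into P by Schensted row insertion, recording in Q the position of each new cell.

After inserting 5: P = [[5]].
After inserting 2: P = [[2], [5]].
After inserting 6: P = [[2, 6], [5]].
After inserting 3: P = [[2, 3], [5, 6]].
After inserting 4: P = [[2, 3, 4], [5, 6]].
After inserting 1: P = [[1, 3, 4], [2, 6], [5]].

So P = [[1, 3, 4], [2, 6], [5]], Q = [[1, 3, 5], [2, 4], [6]].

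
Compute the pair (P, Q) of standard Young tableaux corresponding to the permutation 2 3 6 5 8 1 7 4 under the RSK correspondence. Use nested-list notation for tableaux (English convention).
Insert each entry of the permutation into P by Schensted row insertion, recording in Q the position of each new cell.

Insert 2: appended to row 1. P = [[2]].
Insert 3: appended to row 1. P = [[2, 3]].
Insert 6: appended to row 1. P = [[2, 3, 6]].
Insert 5: 5 bumps 6 from row 1; 6 starts row 2. P = [[2, 3, 5], [6]].
Insert 8: appended to row 1. P = [[2, 3, 5, 8], [6]].
Insert 1: 1 bumps 2 from row 1; 2 bumps 6 from row 2; 6 starts row 3. P = [[1, 3, 5, 8], [2], [6]].
Insert 7: 7 bumps 8 from row 1; 8 appends to row 2. P = [[1, 3, 5, 7], [2, 8], [6]].
Insert 4: 4 bumps 5 from row 1; 5 bumps 8 from row 2; 8 appends to row 3. P = [[1, 3, 4, 7], [2, 5], [6, 8]].

So P = [[1, 3, 4, 7], [2, 5], [6, 8]], Q = [[1, 2, 3, 5], [4, 7], [6, 8]].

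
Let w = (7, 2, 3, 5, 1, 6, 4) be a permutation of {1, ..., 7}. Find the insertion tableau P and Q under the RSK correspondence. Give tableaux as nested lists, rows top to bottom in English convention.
Insert each entry of the permutation into P by Schensted row insertion, recording in Q the position of each new cell.

Insert 7: appended to row 1. P = [[7]].
Insert 2: 2 bumps 7 from row 1; 7 starts row 2. P = [[2], [7]].
Insert 3: appended to row 1. P = [[2, 3], [7]].
Insert 5: appended to row 1. P = [[2, 3, 5], [7]].
Insert 1: 1 bumps 2 from row 1; 2 bumps 7 from row 2; 7 starts row 3. P = [[1, 3, 5], [2], [7]].
Insert 6: appended to row 1. P = [[1, 3, 5, 6], [2], [7]].
Insert 4: 4 bumps 5 from row 1; 5 appends to row 2. P = [[1, 3, 4, 6], [2, 5], [7]].

So P = [[1, 3, 4, 6], [2, 5], [7]], Q = [[1, 3, 4, 6], [2, 7], [5]].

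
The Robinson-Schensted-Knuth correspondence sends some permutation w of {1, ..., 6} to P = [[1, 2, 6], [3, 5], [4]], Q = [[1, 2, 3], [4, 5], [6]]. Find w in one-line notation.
4 5 6 1 3 2

Reverse the RSK construction: for i from n down to 1, find the cell of Q containing i, remove the entry at that cell from P, and reverse-bump it up through P; the value ejected from row 1 is w(i).

Step i=6: Q has 6 at row 3, column 1; remove 4 from row 3 of P and reverse-bump: 4 enters row 2 and ejects 3; 3 enters row 1 and ejects 2. So w(6) = 2. P is now [[1, 3, 6], [4, 5]].
Step i=5: Q has 5 at row 2, column 2; remove 5 from row 2 of P and reverse-bump: 5 enters row 1 and ejects 3. So w(5) = 3. P is now [[1, 5, 6], [4]].
Step i=4: Q has 4 at row 2, column 1; remove 4 from row 2 of P and reverse-bump: 4 enters row 1 and ejects 1. So w(4) = 1. P is now [[4, 5, 6]].
Step i=3: Q has 3 at row 1, column 3; remove that cell from P, ejecting 6. So w(3) = 6. P is now [[4, 5]].
Step i=2: Q has 2 at row 1, column 2; remove that cell from P, ejecting 5. So w(2) = 5. P is now [[4]].
Step i=1: Q has 1 at row 1, column 1; remove that cell from P, ejecting 4. So w(1) = 4. P is now [].

So w = 4 5 6 1 3 2.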